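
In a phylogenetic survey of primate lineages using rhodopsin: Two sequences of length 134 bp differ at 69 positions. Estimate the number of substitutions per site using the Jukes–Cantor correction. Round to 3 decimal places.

0.870

p = 69/134 ≈ 0.514925.
d = −(3/4) ln(1 − 4p/3) = −0.75 ln(1 − 0.686567) = −0.75 ln(0.313433)
  = −0.75 × (-1.160170) = 0.870128 substitutions/site.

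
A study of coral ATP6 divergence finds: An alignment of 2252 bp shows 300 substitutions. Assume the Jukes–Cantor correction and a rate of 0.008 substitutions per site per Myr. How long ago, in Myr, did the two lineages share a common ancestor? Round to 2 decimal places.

9.17

p = 300/2252 ≈ 0.133215.
d = −(3/4) ln(1 − 4p/3) = −0.75 ln(1 − 0.17762) = −0.75 ln(0.82238)
  = −0.75 × (-0.195553) = 0.146665 substitutions/site.
Under a molecular clock d = 2μt, so t = d/(2μ) = 0.146665 / (2 × 0.008) = 9.17 Myr.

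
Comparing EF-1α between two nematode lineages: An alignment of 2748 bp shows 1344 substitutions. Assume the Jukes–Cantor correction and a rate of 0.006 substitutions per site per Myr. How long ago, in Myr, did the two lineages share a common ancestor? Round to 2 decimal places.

65.99

p = 1344/2748 ≈ 0.489083.
d = −(3/4) ln(1 − 4p/3) = −0.75 ln(1 − 0.652111) = −0.75 ln(0.347889)
  = −0.75 × (-1.055872) = 0.791904 substitutions/site.
Under a molecular clock d = 2μt, so t = d/(2μ) = 0.791904 / (2 × 0.006) = 65.99 Myr.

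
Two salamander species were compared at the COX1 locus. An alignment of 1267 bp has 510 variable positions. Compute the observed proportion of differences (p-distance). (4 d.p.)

p = 510/1267 = 0.402525… ≈ 0.4025 (to 4 d.p.).

0.4025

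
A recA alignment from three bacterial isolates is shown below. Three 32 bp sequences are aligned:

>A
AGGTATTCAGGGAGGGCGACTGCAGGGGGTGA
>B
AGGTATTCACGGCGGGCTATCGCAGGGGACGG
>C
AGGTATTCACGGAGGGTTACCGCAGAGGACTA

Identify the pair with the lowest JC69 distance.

A–B: 8/32 differ, p = 0.250, d = 0.304.
A–C: 8/32 differ, p = 0.250, d = 0.304.
B–C: 6/32 differ, p = 0.188, d = 0.216.
The smallest distance is between B and C.

B and C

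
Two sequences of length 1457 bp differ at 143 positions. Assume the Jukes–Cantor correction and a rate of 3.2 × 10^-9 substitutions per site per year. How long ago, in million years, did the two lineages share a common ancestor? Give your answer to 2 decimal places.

p = 143/1457 ≈ 0.098147.
d = −(3/4) ln(1 − 4p/3) = −0.75 ln(1 − 0.130863) = −0.75 ln(0.869137)
  = −0.75 × (-0.140255) = 0.105191 substitutions/site.
Under a molecular clock d = 2μt, so t = d/(2μ) = 0.105191 / (2 × 3.2 × 10^-9) = 16.44 million years.

16.44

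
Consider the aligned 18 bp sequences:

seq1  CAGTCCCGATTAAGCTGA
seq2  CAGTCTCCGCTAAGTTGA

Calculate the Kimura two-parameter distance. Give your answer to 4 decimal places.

Of 18 sites, 4 differences are transitions and 1 are transversions, so P = 4/18 ≈ 0.222222 and Q = 1/18 ≈ 0.055556.
Under the Kimura two-parameter model, d = −½ ln(1 − 2P − Q) − ¼ ln(1 − 2Q).
1 − 2P − Q = 0.5, giving −½ ln(0.5) = 0.346574.
1 − 2Q = 0.888888, giving −¼ ln(0.888888) = 0.029446.
d = 0.346574 + 0.029446 = 0.376020.

0.3760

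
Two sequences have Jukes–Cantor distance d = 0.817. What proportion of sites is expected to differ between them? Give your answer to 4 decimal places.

p = (3/4)(1 − e^(−4d/3)) = 0.75 × (1 − e^(-1.089333)) = 0.75 × (1 − 0.336441) = 0.497669.

0.4977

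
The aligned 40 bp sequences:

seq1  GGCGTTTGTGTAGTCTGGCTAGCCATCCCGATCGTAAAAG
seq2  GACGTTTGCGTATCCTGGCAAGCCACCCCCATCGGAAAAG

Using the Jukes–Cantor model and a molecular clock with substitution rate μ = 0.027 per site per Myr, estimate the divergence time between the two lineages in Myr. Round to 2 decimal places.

4.31

The sequences differ at 8 of 40 sites (2, 9, 13, 14, 20, 26, 30, 35), so p = 8/40 = 0.2.
d = −(3/4) ln(1 − 4p/3) = −0.75 ln(1 − 0.266667) = −0.75 ln(0.733333)
  = −0.75 × (-0.310155) = 0.232616 substitutions/site.
Under a molecular clock d = 2μt, so t = d/(2μ) = 0.232616 / (2 × 0.027) = 4.31 Myr.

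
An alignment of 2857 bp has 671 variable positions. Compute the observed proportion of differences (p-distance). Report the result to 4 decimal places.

p = 671/2857 = 0.234861… ≈ 0.2349 (to 4 d.p.).

0.2349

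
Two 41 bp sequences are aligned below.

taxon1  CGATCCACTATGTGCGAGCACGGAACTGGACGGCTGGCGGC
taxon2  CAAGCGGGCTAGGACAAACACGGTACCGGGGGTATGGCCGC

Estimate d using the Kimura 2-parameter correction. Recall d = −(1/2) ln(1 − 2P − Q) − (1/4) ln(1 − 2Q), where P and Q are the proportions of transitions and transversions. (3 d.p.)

0.730

Of 41 sites, 8 differences are transitions and 11 are transversions, so P = 8/41 ≈ 0.195122 and Q = 11/41 ≈ 0.268293.
Under the Kimura two-parameter model, d = −½ ln(1 − 2P − Q) − ¼ ln(1 − 2Q).
1 − 2P − Q = 0.341463, giving −½ ln(0.341463) = 0.537258.
1 − 2Q = 0.463414, giving −¼ ln(0.463414) = 0.192284.
d = 0.537258 + 0.192284 = 0.729542.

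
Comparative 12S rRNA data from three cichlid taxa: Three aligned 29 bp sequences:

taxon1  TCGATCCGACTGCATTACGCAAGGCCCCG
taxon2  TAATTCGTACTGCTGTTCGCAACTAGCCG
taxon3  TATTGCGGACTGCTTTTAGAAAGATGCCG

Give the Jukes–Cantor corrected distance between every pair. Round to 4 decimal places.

d(taxon1,taxon2) = 0.6018, d(taxon1,taxon3) = 0.6018, d(taxon2,taxon3) = 0.4006

taxon1–taxon2: 12/29 sites differ → p ≈ 0.413793, d = −0.75 ln(1 − 0.551724) = 0.601760 ≈ 0.6018.
taxon1–taxon3: 12/29 sites differ → p ≈ 0.413793, d = −0.75 ln(1 − 0.551724) = 0.601760 ≈ 0.6018.
taxon2–taxon3: 9/29 sites differ → p ≈ 0.310345, d = −0.75 ln(1 − 0.413793) = 0.400562 ≈ 0.4006.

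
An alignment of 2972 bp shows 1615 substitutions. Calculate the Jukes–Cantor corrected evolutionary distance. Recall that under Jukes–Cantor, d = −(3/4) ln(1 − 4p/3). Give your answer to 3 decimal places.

p = 1615/2972 ≈ 0.543405.
d = −(3/4) ln(1 − 4p/3) = −0.75 ln(1 − 0.72454) = −0.75 ln(0.27546)
  = −0.75 × (-1.289313) = 0.966985 substitutions/site.

0.967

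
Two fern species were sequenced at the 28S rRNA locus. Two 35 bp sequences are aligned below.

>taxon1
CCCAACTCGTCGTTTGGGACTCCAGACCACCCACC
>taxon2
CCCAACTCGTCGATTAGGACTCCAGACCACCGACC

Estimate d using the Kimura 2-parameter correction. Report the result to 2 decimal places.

0.09

Of 35 sites, 1 differences are transitions and 2 are transversions, so P = 1/35 ≈ 0.028571 and Q = 2/35 ≈ 0.057143.
Under the Kimura two-parameter model, d = −½ ln(1 − 2P − Q) − ¼ ln(1 − 2Q).
1 − 2P − Q = 0.885715, giving −½ ln(0.885715) = 0.060680.
1 − 2Q = 0.885714, giving −¼ ln(0.885714) = 0.030340.
d = 0.060680 + 0.030340 = 0.091020.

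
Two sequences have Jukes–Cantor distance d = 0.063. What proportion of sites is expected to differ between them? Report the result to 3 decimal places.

0.060

p = (3/4)(1 − e^(−4d/3)) = 0.75 × (1 − e^(-0.084)) = 0.75 × (1 − 0.919431) = 0.060427.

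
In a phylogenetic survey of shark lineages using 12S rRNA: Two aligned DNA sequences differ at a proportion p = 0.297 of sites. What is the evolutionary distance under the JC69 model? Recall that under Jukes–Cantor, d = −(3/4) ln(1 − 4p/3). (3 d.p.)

0.378

d = −(3/4) ln(1 − 4p/3) = −0.75 ln(1 − 0.396) = −0.75 ln(0.604)
  = −0.75 × (-0.504181) = 0.378136 substitutions/site.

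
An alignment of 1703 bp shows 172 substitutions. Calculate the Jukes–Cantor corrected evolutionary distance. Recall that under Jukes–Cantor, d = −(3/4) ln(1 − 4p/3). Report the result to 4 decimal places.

0.1085

p = 172/1703 ≈ 0.100998.
d = −(3/4) ln(1 − 4p/3) = −0.75 ln(1 − 0.134664) = −0.75 ln(0.865336)
  = −0.75 × (-0.144637) = 0.108478 substitutions/site.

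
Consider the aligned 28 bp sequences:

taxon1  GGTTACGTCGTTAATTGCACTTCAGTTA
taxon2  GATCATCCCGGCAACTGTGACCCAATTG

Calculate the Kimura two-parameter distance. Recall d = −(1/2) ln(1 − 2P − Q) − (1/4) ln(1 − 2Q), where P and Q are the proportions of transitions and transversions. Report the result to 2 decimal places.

Of 28 sites, 12 differences are transitions and 3 are transversions, so P = 12/28 ≈ 0.428571 and Q = 3/28 ≈ 0.107143.
Under the Kimura two-parameter model, d = −½ ln(1 − 2P − Q) − ¼ ln(1 − 2Q).
1 − 2P − Q = 0.035715, giving −½ ln(0.035715) = 1.666092.
1 − 2Q = 0.785714, giving −¼ ln(0.785714) = 0.060291.
d = 1.666092 + 0.060291 = 1.726383.

1.73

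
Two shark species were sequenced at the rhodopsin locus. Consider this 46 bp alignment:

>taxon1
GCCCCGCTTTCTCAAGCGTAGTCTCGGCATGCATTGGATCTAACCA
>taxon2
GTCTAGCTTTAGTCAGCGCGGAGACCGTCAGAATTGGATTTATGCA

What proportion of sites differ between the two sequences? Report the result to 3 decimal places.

0.435

The sequences differ at 20 of 46 positions.
p = 20/46 = 0.434782… ≈ 0.435 (to 3 d.p.).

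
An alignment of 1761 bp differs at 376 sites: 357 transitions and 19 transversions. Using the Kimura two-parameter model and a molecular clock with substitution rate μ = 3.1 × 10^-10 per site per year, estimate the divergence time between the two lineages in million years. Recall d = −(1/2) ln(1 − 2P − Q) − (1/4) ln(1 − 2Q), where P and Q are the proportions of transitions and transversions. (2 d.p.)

P = 357/1761 ≈ 0.202726 and Q = 19/1761 ≈ 0.010789.
Under the Kimura two-parameter model, d = −½ ln(1 − 2P − Q) − ¼ ln(1 − 2Q).
1 − 2P − Q = 0.583759, giving −½ ln(0.583759) = 0.269134.
1 − 2Q = 0.978422, giving −¼ ln(0.978422) = 0.005454.
d = 0.269134 + 0.005454 = 0.274588.
Under a molecular clock d = 2μt, so t = d/(2μ) = 0.274588 / (2 × 3.1 × 10^-10) = 442.88 million years.

442.88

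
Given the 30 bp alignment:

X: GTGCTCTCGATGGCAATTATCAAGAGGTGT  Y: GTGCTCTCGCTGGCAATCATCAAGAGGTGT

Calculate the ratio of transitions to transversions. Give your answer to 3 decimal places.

1.000

Transitions are A↔G and C↔T; transversions are all other mismatches.
Transitions: 1. Transversions: 1.
R = 1/1 = 1.000.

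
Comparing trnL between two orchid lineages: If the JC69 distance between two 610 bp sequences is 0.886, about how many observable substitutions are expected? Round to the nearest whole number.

317

Invert JC69: p = (3/4)(1 − e^(−4d/3)) = 0.75 × (1 − e^(-1.181333)) = 0.75 × (1 − 0.306869) = 0.519848.
Expected differing sites = pL ≈ 0.519848 × 610 = 317.10728 ≈ 317.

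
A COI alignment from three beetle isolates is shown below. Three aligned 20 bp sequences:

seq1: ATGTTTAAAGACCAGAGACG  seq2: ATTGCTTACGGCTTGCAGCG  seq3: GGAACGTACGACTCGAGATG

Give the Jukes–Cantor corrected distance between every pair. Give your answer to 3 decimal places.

seq1–seq2: 11/20 sites differ → p = 0.55, d = −0.75 ln(1 − 0.733333) = 0.991316 ≈ 0.991.
seq1–seq3: 11/20 sites differ → p = 0.55, d = −0.75 ln(1 − 0.733333) = 0.991316 ≈ 0.991.
seq2–seq3: 11/20 sites differ → p = 0.55, d = −0.75 ln(1 − 0.733333) = 0.991316 ≈ 0.991.

d(seq1,seq2) = 0.991, d(seq1,seq3) = 0.991, d(seq2,seq3) = 0.991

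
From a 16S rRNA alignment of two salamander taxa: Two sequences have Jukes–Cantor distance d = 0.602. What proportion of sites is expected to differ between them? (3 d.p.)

p = (3/4)(1 − e^(−4d/3)) = 0.75 × (1 − e^(-0.802667)) = 0.75 × (1 − 0.448132) = 0.413901.

0.414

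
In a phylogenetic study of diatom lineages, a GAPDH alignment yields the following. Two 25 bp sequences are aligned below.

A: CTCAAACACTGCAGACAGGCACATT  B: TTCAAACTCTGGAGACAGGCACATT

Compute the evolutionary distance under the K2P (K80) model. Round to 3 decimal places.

0.131

Of 25 sites, 1 differences are transitions and 2 are transversions, so P = 1/25 = 0.04 and Q = 2/25 = 0.08.
Under the Kimura two-parameter model, d = −½ ln(1 − 2P − Q) − ¼ ln(1 − 2Q).
1 − 2P − Q = 0.84, giving −½ ln(0.84) = 0.087177.
1 − 2Q = 0.84, giving −¼ ln(0.84) = 0.043588.
d = 0.087177 + 0.043588 = 0.130765.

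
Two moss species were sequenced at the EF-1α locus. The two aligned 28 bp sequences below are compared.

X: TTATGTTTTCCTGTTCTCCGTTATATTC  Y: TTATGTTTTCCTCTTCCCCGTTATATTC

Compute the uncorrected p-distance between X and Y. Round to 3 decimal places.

The sequences differ at 2 of 28 positions (sites 13, 17).
p = 2/28 = 0.071428… ≈ 0.071 (to 3 d.p.).

0.071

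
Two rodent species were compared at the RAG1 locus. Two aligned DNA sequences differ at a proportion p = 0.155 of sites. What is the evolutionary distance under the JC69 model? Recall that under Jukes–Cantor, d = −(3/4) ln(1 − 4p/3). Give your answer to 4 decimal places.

0.1736

d = −(3/4) ln(1 − 4p/3) = −0.75 ln(1 − 0.206667) = −0.75 ln(0.793333)
  = −0.75 × (-0.231512) = 0.173634 substitutions/site.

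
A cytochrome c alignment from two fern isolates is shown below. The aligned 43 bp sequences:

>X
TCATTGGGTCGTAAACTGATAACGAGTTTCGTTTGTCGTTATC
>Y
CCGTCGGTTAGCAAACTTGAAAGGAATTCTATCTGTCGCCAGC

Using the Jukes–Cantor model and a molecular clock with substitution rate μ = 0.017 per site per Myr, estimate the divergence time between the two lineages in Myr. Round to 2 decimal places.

The sequences differ at 18 of 43 sites, so p = 18/43 ≈ 0.418605.
d = −(3/4) ln(1 − 4p/3) = −0.75 ln(1 − 0.55814) = −0.75 ln(0.44186)
  = −0.75 × (-0.816762) = 0.612572 substitutions/site.
Under a molecular clock d = 2μt, so t = d/(2μ) = 0.612572 / (2 × 0.017) = 18.02 Myr.

18.02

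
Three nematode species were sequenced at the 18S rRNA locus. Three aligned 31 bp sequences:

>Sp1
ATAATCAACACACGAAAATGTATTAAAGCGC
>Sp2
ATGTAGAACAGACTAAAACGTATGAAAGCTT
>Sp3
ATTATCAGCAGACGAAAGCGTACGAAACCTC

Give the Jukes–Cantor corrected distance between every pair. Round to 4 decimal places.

d(Sp1,Sp2) = 0.4217, d(Sp1,Sp3) = 0.3672, d(Sp2,Sp3) = 0.4217

Sp1–Sp2: 10/31 sites differ → p ≈ 0.322581, d = −0.75 ln(1 − 0.430108) = 0.421731 ≈ 0.4217.
Sp1–Sp3: 9/31 sites differ → p ≈ 0.290323, d = −0.75 ln(1 − 0.387097) = 0.367161 ≈ 0.3672.
Sp2–Sp3: 10/31 sites differ → p ≈ 0.322581, d = −0.75 ln(1 − 0.430108) = 0.421731 ≈ 0.4217.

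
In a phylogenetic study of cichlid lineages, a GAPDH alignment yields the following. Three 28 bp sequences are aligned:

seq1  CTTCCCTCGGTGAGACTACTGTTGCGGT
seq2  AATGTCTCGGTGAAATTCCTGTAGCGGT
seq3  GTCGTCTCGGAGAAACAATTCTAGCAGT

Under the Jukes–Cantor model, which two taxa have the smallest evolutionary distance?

seq1 and seq2

seq1–seq2: 8/28 differ, p = 0.286, d = 0.360.
seq1–seq3: 11/28 differ, p = 0.393, d = 0.556.
seq2–seq3: 10/28 differ, p = 0.357, d = 0.485.
The smallest distance is between seq1 and seq2.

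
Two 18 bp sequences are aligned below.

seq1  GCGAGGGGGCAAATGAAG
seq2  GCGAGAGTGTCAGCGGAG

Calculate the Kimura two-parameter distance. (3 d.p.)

Of 18 sites, 5 differences are transitions and 2 are transversions, so P = 5/18 ≈ 0.277778 and Q = 2/18 ≈ 0.111111.
Under the Kimura two-parameter model, d = −½ ln(1 − 2P − Q) − ¼ ln(1 − 2Q).
1 − 2P − Q = 0.333333, giving −½ ln(0.333333) = 0.549307.
1 − 2Q = 0.777778, giving −¼ ln(0.777778) = 0.062829.
d = 0.549307 + 0.062829 = 0.612136.

0.612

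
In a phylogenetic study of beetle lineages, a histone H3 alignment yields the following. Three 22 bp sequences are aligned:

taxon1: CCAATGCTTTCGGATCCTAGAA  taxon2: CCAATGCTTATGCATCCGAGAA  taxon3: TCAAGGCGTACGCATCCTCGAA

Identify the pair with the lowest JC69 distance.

taxon1–taxon2: 4/22 differ, p = 0.182, d = 0.208.
taxon1–taxon3: 6/22 differ, p = 0.273, d = 0.339.
taxon2–taxon3: 6/22 differ, p = 0.273, d = 0.339.
The smallest distance is between taxon1 and taxon2.

taxon1 and taxon2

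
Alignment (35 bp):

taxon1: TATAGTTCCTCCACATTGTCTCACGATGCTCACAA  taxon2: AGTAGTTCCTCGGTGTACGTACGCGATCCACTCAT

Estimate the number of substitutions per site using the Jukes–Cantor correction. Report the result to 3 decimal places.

0.705

The sequences differ at 16 of 35 sites, so p = 16/35 ≈ 0.457143.
d = −(3/4) ln(1 − 4p/3) = −0.75 ln(1 − 0.609524) = −0.75 ln(0.390476)
  = −0.75 × (-0.940389) = 0.705292 substitutions/site.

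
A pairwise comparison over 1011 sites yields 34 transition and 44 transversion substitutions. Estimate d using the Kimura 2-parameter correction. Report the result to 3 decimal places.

P = 34/1011 ≈ 0.03363 and Q = 44/1011 ≈ 0.043521.
Under the Kimura two-parameter model, d = −½ ln(1 − 2P − Q) − ¼ ln(1 − 2Q).
1 − 2P − Q = 0.889219, giving −½ ln(0.889219) = 0.058706.
1 − 2Q = 0.912958, giving −¼ ln(0.912958) = 0.022766.
d = 0.058706 + 0.022766 = 0.081472.

0.081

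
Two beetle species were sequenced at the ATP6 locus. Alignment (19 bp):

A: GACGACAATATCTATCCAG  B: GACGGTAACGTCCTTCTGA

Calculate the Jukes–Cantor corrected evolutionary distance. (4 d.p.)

The sequences differ at 9 of 19 sites (5, 6, 9, 10, 13, 14, 17, 18, 19), so p = 9/19 ≈ 0.473684.
d = −(3/4) ln(1 − 4p/3) = −0.75 ln(1 − 0.631579) = −0.75 ln(0.368421)
  = −0.75 × (-0.998529) = 0.748897 substitutions/site.

0.7489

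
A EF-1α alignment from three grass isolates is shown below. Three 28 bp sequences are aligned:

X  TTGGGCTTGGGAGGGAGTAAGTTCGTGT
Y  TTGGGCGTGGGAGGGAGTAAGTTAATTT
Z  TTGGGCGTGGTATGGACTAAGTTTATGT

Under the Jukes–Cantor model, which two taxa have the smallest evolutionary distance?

X–Y: 4/28 differ, p = 0.143, d = 0.158.
X–Z: 6/28 differ, p = 0.214, d = 0.252.
Y–Z: 5/28 differ, p = 0.179, d = 0.204.
The smallest distance is between X and Y.

X and Y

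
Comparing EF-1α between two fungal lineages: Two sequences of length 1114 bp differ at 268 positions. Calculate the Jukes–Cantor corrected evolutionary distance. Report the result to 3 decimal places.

p = 268/1114 ≈ 0.240575.
d = −(3/4) ln(1 − 4p/3) = −0.75 ln(1 − 0.320767) = −0.75 ln(0.679233)
  = −0.75 × (-0.386791) = 0.290093 substitutions/site.

0.290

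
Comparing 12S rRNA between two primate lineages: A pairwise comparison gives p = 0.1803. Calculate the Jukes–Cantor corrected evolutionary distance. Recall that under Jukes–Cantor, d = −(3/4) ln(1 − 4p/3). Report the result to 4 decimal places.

d = −(3/4) ln(1 − 4p/3) = −0.75 ln(1 − 0.2404) = −0.75 ln(0.7596)
  = −0.75 × (-0.274963) = 0.206222 substitutions/site.

0.2062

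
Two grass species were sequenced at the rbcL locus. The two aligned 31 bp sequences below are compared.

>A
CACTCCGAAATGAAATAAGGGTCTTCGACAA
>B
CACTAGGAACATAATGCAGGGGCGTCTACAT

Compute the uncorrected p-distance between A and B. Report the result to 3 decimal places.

The sequences differ at 12 of 31 positions.
p = 12/31 = 0.387096… ≈ 0.387 (to 3 d.p.).

0.387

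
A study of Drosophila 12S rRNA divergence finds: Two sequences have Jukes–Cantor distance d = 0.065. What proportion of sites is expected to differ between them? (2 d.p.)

p = (3/4)(1 − e^(−4d/3)) = 0.75 × (1 − e^(-0.086667)) = 0.75 × (1 − 0.916982) = 0.062264.

0.06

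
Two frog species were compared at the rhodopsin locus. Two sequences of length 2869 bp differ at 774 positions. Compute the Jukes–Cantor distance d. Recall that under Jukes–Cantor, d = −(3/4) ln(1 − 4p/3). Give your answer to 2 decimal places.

p = 774/2869 ≈ 0.26978.
d = −(3/4) ln(1 − 4p/3) = −0.75 ln(1 − 0.359707) = −0.75 ln(0.640293)
  = −0.75 × (-0.445829) = 0.334372 substitutions/site.

0.33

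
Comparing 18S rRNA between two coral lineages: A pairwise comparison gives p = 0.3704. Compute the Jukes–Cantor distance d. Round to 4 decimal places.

d = −(3/4) ln(1 − 4p/3) = −0.75 ln(1 − 0.493867) = −0.75 ln(0.506133)
  = −0.75 × (-0.680956) = 0.510717 substitutions/site.

0.5107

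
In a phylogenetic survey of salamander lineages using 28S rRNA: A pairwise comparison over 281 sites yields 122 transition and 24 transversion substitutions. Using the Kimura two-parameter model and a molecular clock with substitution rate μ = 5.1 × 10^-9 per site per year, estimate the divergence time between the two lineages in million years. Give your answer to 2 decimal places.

155.25

P = 122/281 ≈ 0.434164 and Q = 24/281 ≈ 0.085409.
Under the Kimura two-parameter model, d = −½ ln(1 − 2P − Q) − ¼ ln(1 − 2Q).
1 − 2P − Q = 0.046263, giving −½ ln(0.046263) = 1.536706.
1 − 2Q = 0.829182, giving −¼ ln(0.829182) = 0.046829.
d = 1.536706 + 0.046829 = 1.583535.
Under a molecular clock d = 2μt, so t = d/(2μ) = 1.583535 / (2 × 5.1 × 10^-9) = 155.25 million years.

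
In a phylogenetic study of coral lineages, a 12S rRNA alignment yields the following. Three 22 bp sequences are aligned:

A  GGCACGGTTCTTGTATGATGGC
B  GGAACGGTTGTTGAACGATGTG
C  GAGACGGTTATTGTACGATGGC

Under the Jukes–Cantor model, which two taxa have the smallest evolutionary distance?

A and C

A–B: 6/22 differ, p = 0.273, d = 0.339.
A–C: 4/22 differ, p = 0.182, d = 0.208.
B–C: 6/22 differ, p = 0.273, d = 0.339.
The smallest distance is between A and C.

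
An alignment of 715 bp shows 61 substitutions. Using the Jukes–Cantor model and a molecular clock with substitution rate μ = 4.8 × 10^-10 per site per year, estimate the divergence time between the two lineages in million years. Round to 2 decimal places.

94.34

p = 61/715 ≈ 0.085315.
d = −(3/4) ln(1 − 4p/3) = −0.75 ln(1 − 0.113753) = −0.75 ln(0.886247)
  = −0.75 × (-0.120760) = 0.090570 substitutions/site.
Under a molecular clock d = 2μt, so t = d/(2μ) = 0.090570 / (2 × 4.8 × 10^-10) = 94.34 million years.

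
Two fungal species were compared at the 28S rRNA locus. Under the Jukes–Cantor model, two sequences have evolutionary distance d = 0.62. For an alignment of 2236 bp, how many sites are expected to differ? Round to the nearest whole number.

943

Invert JC69: p = (3/4)(1 − e^(−4d/3)) = 0.75 × (1 − e^(-0.826667)) = 0.75 × (1 − 0.437505) = 0.421871.
Expected differing sites = pL ≈ 0.421871 × 2236 = 943.303556 ≈ 943.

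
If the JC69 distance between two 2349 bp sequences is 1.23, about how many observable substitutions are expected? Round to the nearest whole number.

1420

Invert JC69: p = (3/4)(1 − e^(−4d/3)) = 0.75 × (1 − e^(-1.64)) = 0.75 × (1 − 0.193980) = 0.604515.
Expected differing sites = pL ≈ 0.604515 × 2349 = 1420.005735 ≈ 1420.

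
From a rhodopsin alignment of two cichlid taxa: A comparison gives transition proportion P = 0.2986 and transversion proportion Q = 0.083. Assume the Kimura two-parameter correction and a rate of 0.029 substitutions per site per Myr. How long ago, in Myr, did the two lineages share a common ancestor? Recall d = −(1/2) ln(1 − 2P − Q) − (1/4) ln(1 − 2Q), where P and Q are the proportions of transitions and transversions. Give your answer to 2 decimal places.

10.61

Under the Kimura two-parameter model, d = −½ ln(1 − 2P − Q) − ¼ ln(1 − 2Q).
1 − 2P − Q = 0.3198, giving −½ ln(0.3198) = 0.570030.
1 − 2Q = 0.834, giving −¼ ln(0.834) = 0.045380.
d = 0.570030 + 0.045380 = 0.615410.
Under a molecular clock d = 2μt, so t = d/(2μ) = 0.615410 / (2 × 0.029) = 10.61 Myr.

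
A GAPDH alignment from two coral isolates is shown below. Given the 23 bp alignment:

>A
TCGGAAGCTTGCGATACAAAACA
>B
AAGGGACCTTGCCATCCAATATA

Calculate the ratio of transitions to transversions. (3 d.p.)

Transitions are A↔G and C↔T; transversions are all other mismatches.
Transitions: 2. Transversions: 6.
R = 2/6 = 0.333333… ≈ 0.333 (to 3 d.p.).

0.333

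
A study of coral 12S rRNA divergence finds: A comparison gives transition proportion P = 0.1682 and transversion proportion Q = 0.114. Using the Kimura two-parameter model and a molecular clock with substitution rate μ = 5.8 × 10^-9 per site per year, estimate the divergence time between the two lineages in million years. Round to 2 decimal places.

31.38

Under the Kimura two-parameter model, d = −½ ln(1 − 2P − Q) − ¼ ln(1 − 2Q).
1 − 2P − Q = 0.5496, giving −½ ln(0.5496) = 0.299282.
1 − 2Q = 0.772, giving −¼ ln(0.772) = 0.064693.
d = 0.299282 + 0.064693 = 0.363975.
Under a molecular clock d = 2μt, so t = d/(2μ) = 0.363975 / (2 × 5.8 × 10^-9) = 31.38 million years.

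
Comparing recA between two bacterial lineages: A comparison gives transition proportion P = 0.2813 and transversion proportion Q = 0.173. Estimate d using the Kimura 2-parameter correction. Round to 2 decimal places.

0.77

Under the Kimura two-parameter model, d = −½ ln(1 − 2P − Q) − ¼ ln(1 − 2Q).
1 − 2P − Q = 0.2644, giving −½ ln(0.2644) = 0.665146.
1 − 2Q = 0.654, giving −¼ ln(0.654) = 0.106162.
d = 0.665146 + 0.106162 = 0.771308.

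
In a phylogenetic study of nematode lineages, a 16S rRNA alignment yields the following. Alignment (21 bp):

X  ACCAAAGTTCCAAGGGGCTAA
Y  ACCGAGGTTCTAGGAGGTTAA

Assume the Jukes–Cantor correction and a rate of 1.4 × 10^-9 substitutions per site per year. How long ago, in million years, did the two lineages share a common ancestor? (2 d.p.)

128.46

The sequences differ at 6 of 21 sites (4, 6, 11, 13, 15, 18), so p = 6/21 ≈ 0.285714.
d = −(3/4) ln(1 − 4p/3) = −0.75 ln(1 − 0.380952) = −0.75 ln(0.619048)
  = −0.75 × (-0.479572) = 0.359679 substitutions/site.
Under a molecular clock d = 2μt, so t = d/(2μ) = 0.359679 / (2 × 1.4 × 10^-9) = 128.46 million years.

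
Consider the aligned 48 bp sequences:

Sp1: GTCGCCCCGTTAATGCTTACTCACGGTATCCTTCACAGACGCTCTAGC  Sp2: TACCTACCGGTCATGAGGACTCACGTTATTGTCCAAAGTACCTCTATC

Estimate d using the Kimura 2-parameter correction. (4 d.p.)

0.5812

Of 48 sites, 3 differences are transitions and 16 are transversions, so P = 3/48 = 0.0625 and Q = 16/48 ≈ 0.333333.
Under the Kimura two-parameter model, d = −½ ln(1 − 2P − Q) − ¼ ln(1 − 2Q).
1 − 2P − Q = 0.541667, giving −½ ln(0.541667) = 0.306552.
1 − 2Q = 0.333334, giving −¼ ln(0.333334) = 0.274653.
d = 0.306552 + 0.274653 = 0.581205.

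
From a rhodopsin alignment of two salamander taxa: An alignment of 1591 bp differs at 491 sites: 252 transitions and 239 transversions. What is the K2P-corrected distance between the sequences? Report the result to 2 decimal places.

0.40

P = 252/1591 ≈ 0.158391 and Q = 239/1591 ≈ 0.15022.
Under the Kimura two-parameter model, d = −½ ln(1 − 2P − Q) − ¼ ln(1 − 2Q).
1 − 2P − Q = 0.532998, giving −½ ln(0.532998) = 0.314619.
1 − 2Q = 0.69956, giving −¼ ln(0.69956) = 0.089326.
d = 0.314619 + 0.089326 = 0.403945.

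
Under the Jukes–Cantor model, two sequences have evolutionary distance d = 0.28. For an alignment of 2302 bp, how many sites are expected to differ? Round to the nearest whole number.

538

Invert JC69: p = (3/4)(1 − e^(−4d/3)) = 0.75 × (1 − e^(-0.373333)) = 0.75 × (1 − 0.688436) = 0.233673.
Expected differing sites = pL ≈ 0.233673 × 2302 = 537.915246 ≈ 538.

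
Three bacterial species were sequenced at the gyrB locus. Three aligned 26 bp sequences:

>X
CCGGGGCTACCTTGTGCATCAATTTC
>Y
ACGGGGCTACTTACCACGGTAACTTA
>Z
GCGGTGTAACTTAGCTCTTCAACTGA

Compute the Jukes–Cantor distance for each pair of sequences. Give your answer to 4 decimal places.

d(X,Y) = 0.6228, d(X,Z) = 0.7166, d(Y,Z) = 0.5393

X–Y: 11/26 sites differ → p ≈ 0.423077, d = −0.75 ln(1 − 0.564103) = 0.622762 ≈ 0.6228.
X–Z: 12/26 sites differ → p ≈ 0.461538, d = −0.75 ln(1 − 0.615384) = 0.716632 ≈ 0.7166.
Y–Z: 10/26 sites differ → p ≈ 0.384615, d = −0.75 ln(1 − 0.51282) = 0.539341 ≈ 0.5393.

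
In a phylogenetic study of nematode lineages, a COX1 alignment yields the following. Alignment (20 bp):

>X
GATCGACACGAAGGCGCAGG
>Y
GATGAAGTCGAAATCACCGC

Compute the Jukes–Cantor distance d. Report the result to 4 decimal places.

The sequences differ at 9 of 20 sites (4, 5, 7, 8, 13, 14, 16, 18, 20), so p = 9/20 = 0.45.
d = −(3/4) ln(1 − 4p/3) = −0.75 ln(1 − 0.6) = −0.75 ln(0.4)
  = −0.75 × (-0.916291) = 0.687218 substitutions/site.

0.6872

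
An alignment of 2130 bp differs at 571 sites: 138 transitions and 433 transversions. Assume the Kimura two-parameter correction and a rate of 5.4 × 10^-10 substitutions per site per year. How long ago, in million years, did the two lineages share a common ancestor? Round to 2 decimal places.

308.19

P = 138/2130 ≈ 0.064789 and Q = 433/2130 ≈ 0.203286.
Under the Kimura two-parameter model, d = −½ ln(1 − 2P − Q) − ¼ ln(1 − 2Q).
1 − 2P − Q = 0.667136, giving −½ ln(0.667136) = 0.202381.
1 − 2Q = 0.593428, giving −¼ ln(0.593428) = 0.130460.
d = 0.202381 + 0.130460 = 0.332841.
Under a molecular clock d = 2μt, so t = d/(2μ) = 0.332841 / (2 × 5.4 × 10^-10) = 308.19 million years.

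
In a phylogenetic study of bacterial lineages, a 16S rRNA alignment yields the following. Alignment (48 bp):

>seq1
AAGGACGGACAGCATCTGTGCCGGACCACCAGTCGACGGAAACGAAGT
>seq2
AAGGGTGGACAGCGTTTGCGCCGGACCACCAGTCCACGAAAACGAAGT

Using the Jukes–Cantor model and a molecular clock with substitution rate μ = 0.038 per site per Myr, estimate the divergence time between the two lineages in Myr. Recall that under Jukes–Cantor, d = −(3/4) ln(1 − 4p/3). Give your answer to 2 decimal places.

The sequences differ at 7 of 48 sites (5, 6, 14, 16, 19, 35, 39), so p = 7/48 ≈ 0.145833.
d = −(3/4) ln(1 − 4p/3) = −0.75 ln(1 − 0.194444) = −0.75 ln(0.805556)
  = −0.75 × (-0.216223) = 0.162167 substitutions/site.
Under a molecular clock d = 2μt, so t = d/(2μ) = 0.162167 / (2 × 0.038) = 2.13 Myr.

2.13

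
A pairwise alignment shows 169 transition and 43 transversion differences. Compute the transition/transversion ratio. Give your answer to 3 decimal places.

R = 169/43 = 3.930232… ≈ 3.930 (to 3 d.p.).

3.930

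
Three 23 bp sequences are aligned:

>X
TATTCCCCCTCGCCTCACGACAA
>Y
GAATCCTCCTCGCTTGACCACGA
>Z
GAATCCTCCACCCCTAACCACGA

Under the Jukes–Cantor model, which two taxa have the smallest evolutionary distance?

Y and Z

X–Y: 7/23 differ, p = 0.304, d = 0.390.
X–Z: 8/23 differ, p = 0.348, d = 0.467.
Y–Z: 4/23 differ, p = 0.174, d = 0.198.
The smallest distance is between Y and Z.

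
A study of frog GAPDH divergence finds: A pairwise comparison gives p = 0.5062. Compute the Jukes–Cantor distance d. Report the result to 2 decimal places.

d = −(3/4) ln(1 − 4p/3) = −0.75 ln(1 − 0.674933) = −0.75 ln(0.325067)
  = −0.75 × (-1.123724) = 0.842793 substitutions/site.

0.84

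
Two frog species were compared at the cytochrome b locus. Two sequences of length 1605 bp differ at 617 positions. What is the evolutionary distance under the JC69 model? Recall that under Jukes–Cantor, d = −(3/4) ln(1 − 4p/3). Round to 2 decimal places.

p = 617/1605 ≈ 0.384424.
d = −(3/4) ln(1 − 4p/3) = −0.75 ln(1 − 0.512565) = −0.75 ln(0.487435)
  = −0.75 × (-0.718598) = 0.538949 substitutions/site.

0.54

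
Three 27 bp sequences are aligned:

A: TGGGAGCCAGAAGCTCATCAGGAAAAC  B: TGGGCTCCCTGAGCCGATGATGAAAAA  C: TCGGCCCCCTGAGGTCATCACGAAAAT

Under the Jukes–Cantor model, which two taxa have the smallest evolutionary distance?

A–B: 10/27 differ, p = 0.370, d = 0.511.
A–C: 9/27 differ, p = 0.333, d = 0.441.
B–C: 8/27 differ, p = 0.296, d = 0.377.
The smallest distance is between B and C.

B and C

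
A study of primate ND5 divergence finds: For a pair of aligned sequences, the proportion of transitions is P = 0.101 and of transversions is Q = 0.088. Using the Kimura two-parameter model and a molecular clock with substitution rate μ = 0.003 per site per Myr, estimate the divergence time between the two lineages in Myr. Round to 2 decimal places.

36.61

Under the Kimura two-parameter model, d = −½ ln(1 − 2P − Q) − ¼ ln(1 − 2Q).
1 − 2P − Q = 0.71, giving −½ ln(0.71) = 0.171245.
1 − 2Q = 0.824, giving −¼ ln(0.824) = 0.048396.
d = 0.171245 + 0.048396 = 0.219641.
Under a molecular clock d = 2μt, so t = d/(2μ) = 0.219641 / (2 × 0.003) = 36.61 Myr.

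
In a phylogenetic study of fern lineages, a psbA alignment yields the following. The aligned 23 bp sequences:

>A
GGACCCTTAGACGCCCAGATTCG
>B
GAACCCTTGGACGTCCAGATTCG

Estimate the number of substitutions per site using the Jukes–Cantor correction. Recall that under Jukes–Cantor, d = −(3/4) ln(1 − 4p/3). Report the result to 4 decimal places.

The sequences differ at 3 of 23 sites (2, 9, 14), so p = 3/23 ≈ 0.130435.
d = −(3/4) ln(1 − 4p/3) = −0.75 ln(1 − 0.173913) = −0.75 ln(0.826087)
  = −0.75 × (-0.191055) = 0.143291 substitutions/site.

0.1433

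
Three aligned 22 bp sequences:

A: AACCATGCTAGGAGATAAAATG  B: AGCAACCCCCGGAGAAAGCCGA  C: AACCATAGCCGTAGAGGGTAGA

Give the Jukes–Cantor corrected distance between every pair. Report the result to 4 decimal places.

A–B: 12/22 sites differ → p ≈ 0.545455, d = −0.75 ln(1 − 0.727273) = 0.974463 ≈ 0.9745.
A–C: 11/22 sites differ → p = 0.5, d = −0.75 ln(1 − 0.666667) = 0.823960 ≈ 0.8240.
B–C: 10/22 sites differ → p ≈ 0.454545, d = −0.75 ln(1 − 0.60606) = 0.698667 ≈ 0.6987.

d(A,B) = 0.9745, d(A,C) = 0.8240, d(B,C) = 0.6987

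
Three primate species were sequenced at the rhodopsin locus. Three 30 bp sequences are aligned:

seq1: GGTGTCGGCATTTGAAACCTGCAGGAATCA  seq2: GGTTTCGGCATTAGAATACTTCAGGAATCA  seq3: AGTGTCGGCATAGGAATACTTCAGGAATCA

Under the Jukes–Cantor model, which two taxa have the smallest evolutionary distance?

seq2 and seq3

seq1–seq2: 5/30 differ, p = 0.167, d = 0.188.
seq1–seq3: 6/30 differ, p = 0.200, d = 0.233.
seq2–seq3: 4/30 differ, p = 0.133, d = 0.147.
The smallest distance is between seq2 and seq3.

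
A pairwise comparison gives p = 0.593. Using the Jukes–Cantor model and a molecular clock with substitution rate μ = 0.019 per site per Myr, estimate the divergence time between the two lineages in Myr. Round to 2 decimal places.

30.87

d = −(3/4) ln(1 − 4p/3) = −0.75 ln(1 − 0.790667) = −0.75 ln(0.209333)
  = −0.75 × (-1.563829) = 1.172872 substitutions/site.
Under a molecular clock d = 2μt, so t = d/(2μ) = 1.172872 / (2 × 0.019) = 30.87 Myr.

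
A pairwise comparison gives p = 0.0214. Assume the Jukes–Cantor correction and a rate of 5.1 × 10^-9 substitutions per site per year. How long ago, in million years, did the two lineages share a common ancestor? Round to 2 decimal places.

d = −(3/4) ln(1 − 4p/3) = −0.75 ln(1 − 0.028533) = −0.75 ln(0.971467)
  = −0.75 × (-0.028948) = 0.021711 substitutions/site.
Under a molecular clock d = 2μt, so t = d/(2μ) = 0.021711 / (2 × 5.1 × 10^-9) = 2.13 million years.

2.13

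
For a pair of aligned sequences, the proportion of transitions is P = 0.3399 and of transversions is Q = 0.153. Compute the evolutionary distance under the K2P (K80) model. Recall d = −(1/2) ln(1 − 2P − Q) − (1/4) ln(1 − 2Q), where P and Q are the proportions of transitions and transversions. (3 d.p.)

0.986

Under the Kimura two-parameter model, d = −½ ln(1 − 2P − Q) − ¼ ln(1 − 2Q).
1 − 2P − Q = 0.1672, giving −½ ln(0.1672) = 0.894282.
1 − 2Q = 0.694, giving −¼ ln(0.694) = 0.091321.
d = 0.894282 + 0.091321 = 0.985603.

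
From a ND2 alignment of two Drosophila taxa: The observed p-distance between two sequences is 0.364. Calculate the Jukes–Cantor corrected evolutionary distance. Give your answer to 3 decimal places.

0.498

d = −(3/4) ln(1 − 4p/3) = −0.75 ln(1 − 0.485333) = −0.75 ln(0.514667)
  = −0.75 × (-0.664235) = 0.498176 substitutions/site.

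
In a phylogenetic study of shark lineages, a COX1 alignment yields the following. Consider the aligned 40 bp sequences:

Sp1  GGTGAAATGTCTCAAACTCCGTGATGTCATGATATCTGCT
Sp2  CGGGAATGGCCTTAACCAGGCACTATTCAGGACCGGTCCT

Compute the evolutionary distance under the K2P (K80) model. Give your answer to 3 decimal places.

Of 40 sites, 3 differences are transitions and 19 are transversions, so P = 3/40 = 0.075 and Q = 19/40 = 0.475.
Under the Kimura two-parameter model, d = −½ ln(1 − 2P − Q) − ¼ ln(1 − 2Q).
1 − 2P − Q = 0.375, giving −½ ln(0.375) = 0.490415.
1 − 2Q = 0.05, giving −¼ ln(0.05) = 0.748933.
d = 0.490415 + 0.748933 = 1.239348.

1.239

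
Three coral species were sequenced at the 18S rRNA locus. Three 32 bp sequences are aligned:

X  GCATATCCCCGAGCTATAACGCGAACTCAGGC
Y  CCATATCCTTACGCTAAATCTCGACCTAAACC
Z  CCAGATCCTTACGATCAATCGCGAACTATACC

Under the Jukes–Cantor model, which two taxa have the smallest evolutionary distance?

Y and Z

X–Y: 12/32 differ, p = 0.375, d = 0.520.
X–Z: 14/32 differ, p = 0.438, d = 0.657.
Y–Z: 6/32 differ, p = 0.188, d = 0.216.
The smallest distance is between Y and Z.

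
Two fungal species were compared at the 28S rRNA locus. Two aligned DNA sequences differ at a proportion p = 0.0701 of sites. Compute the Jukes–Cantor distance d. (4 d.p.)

0.0736

d = −(3/4) ln(1 − 4p/3) = −0.75 ln(1 − 0.093467) = −0.75 ln(0.906533)
  = −0.75 × (-0.098128) = 0.073596 substitutions/site.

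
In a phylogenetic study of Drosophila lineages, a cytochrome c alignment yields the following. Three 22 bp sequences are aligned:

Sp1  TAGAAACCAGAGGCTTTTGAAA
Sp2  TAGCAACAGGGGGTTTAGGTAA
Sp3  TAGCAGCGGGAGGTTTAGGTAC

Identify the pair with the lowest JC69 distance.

Sp1–Sp2: 8/22 differ, p = 0.364, d = 0.497.
Sp1–Sp3: 9/22 differ, p = 0.409, d = 0.591.
Sp2–Sp3: 4/22 differ, p = 0.182, d = 0.208.
The smallest distance is between Sp2 and Sp3.

Sp2 and Sp3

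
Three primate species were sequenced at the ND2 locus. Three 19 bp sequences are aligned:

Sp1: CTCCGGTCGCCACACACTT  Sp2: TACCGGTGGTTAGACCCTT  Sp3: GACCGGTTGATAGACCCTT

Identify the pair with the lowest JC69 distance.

Sp1–Sp2: 7/19 differ, p = 0.368, d = 0.507.
Sp1–Sp3: 7/19 differ, p = 0.368, d = 0.507.
Sp2–Sp3: 3/19 differ, p = 0.158, d = 0.177.
The smallest distance is between Sp2 and Sp3.

Sp2 and Sp3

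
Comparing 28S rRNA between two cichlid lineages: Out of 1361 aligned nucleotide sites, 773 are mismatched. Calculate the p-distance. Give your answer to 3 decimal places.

0.568

p = 773/1361 = 0.567964… ≈ 0.568 (to 3 d.p.).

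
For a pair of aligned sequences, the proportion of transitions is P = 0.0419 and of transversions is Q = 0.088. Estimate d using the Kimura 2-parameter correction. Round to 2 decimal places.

Under the Kimura two-parameter model, d = −½ ln(1 − 2P − Q) − ¼ ln(1 − 2Q).
1 − 2P − Q = 0.8282, giving −½ ln(0.8282) = 0.094250.
1 − 2Q = 0.824, giving −¼ ln(0.824) = 0.048396.
d = 0.094250 + 0.048396 = 0.142646.

0.14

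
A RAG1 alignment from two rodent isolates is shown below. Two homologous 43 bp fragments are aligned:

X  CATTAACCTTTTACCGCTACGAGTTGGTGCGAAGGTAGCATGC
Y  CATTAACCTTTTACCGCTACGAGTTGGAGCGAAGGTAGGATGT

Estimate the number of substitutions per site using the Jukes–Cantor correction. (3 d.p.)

The sequences differ at 3 of 43 sites (28, 39, 43), so p = 3/43 ≈ 0.069767.
d = −(3/4) ln(1 − 4p/3) = −0.75 ln(1 − 0.093023) = −0.75 ln(0.906977)
  = −0.75 × (-0.097638) = 0.073229 substitutions/site.

0.073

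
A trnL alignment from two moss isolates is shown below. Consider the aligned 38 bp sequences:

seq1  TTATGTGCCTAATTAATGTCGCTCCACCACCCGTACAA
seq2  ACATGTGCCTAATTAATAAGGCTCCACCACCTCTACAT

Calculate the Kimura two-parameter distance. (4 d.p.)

Of 38 sites, 3 differences are transitions and 5 are transversions, so P = 3/38 ≈ 0.078947 and Q = 5/38 ≈ 0.131579.
Under the Kimura two-parameter model, d = −½ ln(1 − 2P − Q) − ¼ ln(1 − 2Q).
1 − 2P − Q = 0.710527, giving −½ ln(0.710527) = 0.170874.
1 − 2Q = 0.736842, giving −¼ ln(0.736842) = 0.076345.
d = 0.170874 + 0.076345 = 0.247219.

0.2472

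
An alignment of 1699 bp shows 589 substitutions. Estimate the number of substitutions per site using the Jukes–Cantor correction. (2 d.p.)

p = 589/1699 ≈ 0.346675.
d = −(3/4) ln(1 − 4p/3) = −0.75 ln(1 − 0.462233) = −0.75 ln(0.537767)
  = −0.75 × (-0.620330) = 0.465248 substitutions/site.

0.47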